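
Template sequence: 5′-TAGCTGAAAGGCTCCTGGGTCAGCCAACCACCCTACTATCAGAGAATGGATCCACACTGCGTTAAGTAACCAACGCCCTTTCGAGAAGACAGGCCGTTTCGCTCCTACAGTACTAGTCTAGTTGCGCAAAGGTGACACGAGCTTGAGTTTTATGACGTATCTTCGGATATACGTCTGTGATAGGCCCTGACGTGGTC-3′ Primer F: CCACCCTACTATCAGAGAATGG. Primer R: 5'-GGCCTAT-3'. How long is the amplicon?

Forward primer CCACCCTACTATCAGAGAATGG is found on the top strand at positions 28–49.
Taking the reverse complement of GGCCTAT gives ATAGGCC, found at positions 180–186 on the template; the primer anneals here to the top strand with its 3' end pointing upstream.
Amplicon spans positions 28–186: 159 bp.

159 bp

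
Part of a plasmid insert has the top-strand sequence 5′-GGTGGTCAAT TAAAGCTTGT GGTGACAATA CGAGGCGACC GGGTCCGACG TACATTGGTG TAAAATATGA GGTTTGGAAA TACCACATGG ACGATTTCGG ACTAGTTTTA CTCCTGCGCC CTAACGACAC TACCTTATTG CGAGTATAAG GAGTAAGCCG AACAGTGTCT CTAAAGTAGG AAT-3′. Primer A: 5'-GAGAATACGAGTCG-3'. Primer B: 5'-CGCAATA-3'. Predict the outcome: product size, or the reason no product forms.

Primer A (GAGAATACGAGTCG) does not match the top strand, and its reverse complement CGACTCGTATTCTC does not match either.
With no annealing site for primer A, no amplification occurs.

No product — primer A has no binding site in the template.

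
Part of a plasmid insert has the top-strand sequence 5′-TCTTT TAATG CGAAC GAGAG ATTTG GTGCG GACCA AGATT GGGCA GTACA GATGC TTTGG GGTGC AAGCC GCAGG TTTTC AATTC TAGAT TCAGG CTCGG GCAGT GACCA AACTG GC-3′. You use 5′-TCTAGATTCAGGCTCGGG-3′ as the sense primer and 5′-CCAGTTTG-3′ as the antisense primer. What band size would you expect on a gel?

33 bp

The forward primer matches the template at positions 84–101.
Taking the reverse complement of CCAGTTTG gives CAAACTGG, found at positions 109–116 on the template; the primer anneals here to the top strand with its 3' end pointing upstream.
Amplicon spans positions 84–116: 33 bp.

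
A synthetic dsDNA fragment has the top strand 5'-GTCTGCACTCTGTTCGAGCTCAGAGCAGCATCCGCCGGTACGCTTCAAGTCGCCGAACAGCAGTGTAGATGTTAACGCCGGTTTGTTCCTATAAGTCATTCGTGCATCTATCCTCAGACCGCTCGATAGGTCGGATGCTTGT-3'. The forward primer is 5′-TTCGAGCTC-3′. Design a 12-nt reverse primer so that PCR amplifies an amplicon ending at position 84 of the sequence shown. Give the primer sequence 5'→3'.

5'-AAACCGGCGTTA-3'

The forward primer binds at positions 13–21; the product's 3' end on the top strand is position 84.
The reverse primer anneals to the top strand over positions 73–84, i.e. to TAACGCCGGTTT.
Its sequence written 5'→3' is the reverse complement: AAACCGGCGTTA.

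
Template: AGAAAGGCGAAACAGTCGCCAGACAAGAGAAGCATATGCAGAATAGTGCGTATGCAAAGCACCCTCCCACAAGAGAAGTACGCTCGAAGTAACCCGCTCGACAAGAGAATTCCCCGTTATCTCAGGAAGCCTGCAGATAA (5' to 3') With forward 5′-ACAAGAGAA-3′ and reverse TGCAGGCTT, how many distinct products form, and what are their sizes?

Three products: 113 bp, 67 bp, 35 bp

The forward primer ACAAGAGAA matches the top strand at positions 23–31, 69–77, 101–109.
The reverse primer's reverse complement is AAGCCTGCA, matching at positions 127–135.
Each forward site pairs with the reverse site to give a product ending at position 135: sizes 113, 67, 35 bp.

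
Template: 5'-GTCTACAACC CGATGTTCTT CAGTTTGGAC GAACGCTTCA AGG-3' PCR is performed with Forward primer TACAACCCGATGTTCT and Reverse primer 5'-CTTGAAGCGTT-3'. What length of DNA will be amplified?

39 bp

Scanning the template, TACAACCCGATGTTCT occurs at positions 4–19; this primer anneals to the bottom strand there with its 3' end pointing downstream.
The reverse primer's reverse complement is AACGCTTCAAG, which matches the template at positions 32–42.
Product length = (reverse-primer end) − (forward-primer start) + 1 = 42 − 4 + 1 = 39 bp.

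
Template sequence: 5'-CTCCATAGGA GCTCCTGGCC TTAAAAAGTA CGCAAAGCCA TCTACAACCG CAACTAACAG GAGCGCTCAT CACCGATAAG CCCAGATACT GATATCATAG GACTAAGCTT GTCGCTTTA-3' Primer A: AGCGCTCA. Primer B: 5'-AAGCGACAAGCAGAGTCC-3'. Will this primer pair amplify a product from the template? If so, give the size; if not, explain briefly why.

Primer B (AAGCGACAAGCAGAGTCC) does not match the top strand, and its reverse complement GGACTCTGCTTGTCGCTT does not match either.
With no annealing site for primer B, no amplification occurs.

No product — primer B has no binding site in the template.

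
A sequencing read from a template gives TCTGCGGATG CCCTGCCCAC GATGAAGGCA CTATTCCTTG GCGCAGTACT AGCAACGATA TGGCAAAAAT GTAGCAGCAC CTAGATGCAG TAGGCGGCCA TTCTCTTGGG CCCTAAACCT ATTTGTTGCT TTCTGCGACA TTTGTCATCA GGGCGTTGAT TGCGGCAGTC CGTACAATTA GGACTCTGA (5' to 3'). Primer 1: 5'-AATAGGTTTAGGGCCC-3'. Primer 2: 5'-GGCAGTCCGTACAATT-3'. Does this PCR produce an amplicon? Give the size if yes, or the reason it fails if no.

No product — the primers' 3' ends point away from each other.

Primer 1 (AATAGGTTTAGGGCCC) has reverse complement GGGCCCTAAACCTATT, which matches the top strand at positions 108–123; primer 1 anneals to the top strand there with its 3' end pointing upstream toward position 108.
Primer 2 (GGCAGTCCGTACAATT) matches the top strand directly at positions 164–179; it anneals to the bottom strand with its 3' end pointing downstream toward position 179.
The 3' ends diverge (primer 1 extends toward position 1, primer 2 toward position 189), so the primers never converge on a shared product.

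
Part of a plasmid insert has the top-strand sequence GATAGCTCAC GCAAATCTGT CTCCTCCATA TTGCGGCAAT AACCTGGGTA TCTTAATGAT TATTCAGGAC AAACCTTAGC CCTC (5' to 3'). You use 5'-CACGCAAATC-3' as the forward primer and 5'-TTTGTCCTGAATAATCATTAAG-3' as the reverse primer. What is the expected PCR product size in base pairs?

66 bp

The forward primer matches the template at positions 8–17.
Reverse complement of the reverse primer: CTTAATGATTATTCAGGACAAA. This occurs on the top strand at positions 52–73.
Amplicon spans positions 8–73: 66 bp.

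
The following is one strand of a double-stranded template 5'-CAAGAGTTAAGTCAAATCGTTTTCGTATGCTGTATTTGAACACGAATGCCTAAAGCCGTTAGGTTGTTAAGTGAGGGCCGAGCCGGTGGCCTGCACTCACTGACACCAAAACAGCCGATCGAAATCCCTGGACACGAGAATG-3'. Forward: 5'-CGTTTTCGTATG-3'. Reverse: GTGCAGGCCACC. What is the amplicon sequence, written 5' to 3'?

The forward primer matches the template at positions 18–29.
Reverse complement of the reverse primer: GGTGGCCTGCAC. This occurs on the top strand at positions 85–96.
The product is the template from position 18 through 96 (79 bp).

5'-CGTTTTCGTATGCTGTATTTGAACACGAATGCCTAAAGCCGTTAGGTTGTTAAGTGAGGGCCGAGCCGGTGGCCTGCAC-3'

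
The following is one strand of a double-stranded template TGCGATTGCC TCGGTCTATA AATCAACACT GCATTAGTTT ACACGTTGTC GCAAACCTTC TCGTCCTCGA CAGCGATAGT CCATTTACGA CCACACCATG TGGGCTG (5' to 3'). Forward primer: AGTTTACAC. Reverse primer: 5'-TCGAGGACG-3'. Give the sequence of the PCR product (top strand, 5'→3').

The forward primer matches the template at positions 36–44.
Taking the reverse complement of TCGAGGACG gives CGTCCTCGA, found at positions 62–70 on the template; the primer anneals here to the top strand with its 3' end pointing upstream.
The product is the template from position 36 through 70 (35 bp).

5'-AGTTTACACGTTGTCGCAAACCTTCTCGTCCTCGA-3'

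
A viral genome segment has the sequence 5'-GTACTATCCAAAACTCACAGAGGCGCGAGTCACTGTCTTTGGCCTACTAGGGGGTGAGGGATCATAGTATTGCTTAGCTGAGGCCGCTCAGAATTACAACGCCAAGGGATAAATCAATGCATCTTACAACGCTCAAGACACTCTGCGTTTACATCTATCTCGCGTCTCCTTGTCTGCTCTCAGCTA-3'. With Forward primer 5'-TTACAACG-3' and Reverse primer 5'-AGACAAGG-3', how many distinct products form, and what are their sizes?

The forward primer TTACAACG matches the top strand at positions 94–101, 124–131.
The reverse primer's reverse complement is CCTTGTCT, matching at positions 168–175.
Each forward site pairs with the reverse site to give a product ending at position 175: sizes 82, 52 bp.

Two products: 82 bp, 52 bp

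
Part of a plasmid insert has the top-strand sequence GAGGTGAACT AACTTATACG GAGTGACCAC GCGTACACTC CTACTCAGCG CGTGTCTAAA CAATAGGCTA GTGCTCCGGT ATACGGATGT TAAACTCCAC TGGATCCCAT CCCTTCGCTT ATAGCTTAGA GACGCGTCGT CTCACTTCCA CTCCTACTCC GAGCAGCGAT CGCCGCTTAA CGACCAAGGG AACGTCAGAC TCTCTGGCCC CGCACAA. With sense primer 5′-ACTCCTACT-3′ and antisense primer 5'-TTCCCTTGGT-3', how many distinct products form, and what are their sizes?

Two products: 156 bp, 43 bp

The forward primer ACTCCTACT matches the top strand at positions 37–45, 150–158.
The reverse primer's reverse complement is ACCAAGGGAA, matching at positions 183–192.
Each forward site pairs with the reverse site to give a product ending at position 192: sizes 156, 43 bp.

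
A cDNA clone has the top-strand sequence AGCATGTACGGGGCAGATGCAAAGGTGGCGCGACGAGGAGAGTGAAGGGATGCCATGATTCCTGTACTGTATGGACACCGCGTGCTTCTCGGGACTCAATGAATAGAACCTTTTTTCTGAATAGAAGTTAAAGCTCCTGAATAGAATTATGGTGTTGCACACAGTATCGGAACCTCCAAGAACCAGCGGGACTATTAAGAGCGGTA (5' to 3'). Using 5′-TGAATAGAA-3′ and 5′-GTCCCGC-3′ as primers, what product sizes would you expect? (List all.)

93 bp, 75 bp, 55 bp

The forward primer TGAATAGAA matches the top strand at positions 100–108, 118–126, 138–146.
The reverse primer's reverse complement is GCGGGAC, matching at positions 186–192.
Each forward site pairs with the reverse site to give a product ending at position 192: sizes 93, 75, 55 bp.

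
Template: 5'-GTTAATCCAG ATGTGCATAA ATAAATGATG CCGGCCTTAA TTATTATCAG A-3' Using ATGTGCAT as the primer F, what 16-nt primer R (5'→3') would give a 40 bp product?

5'-CTGATAATAATTAAGG-3'

The forward primer binds at positions 11–18, so a 40 bp product ends at position 11 + 40 − 1 = 50.
The reverse primer anneals to the top strand over positions 35–50, i.e. to CCTTAATTATTATCAG.
Its sequence written 5'→3' is the reverse complement: CTGATAATAATTAAGG.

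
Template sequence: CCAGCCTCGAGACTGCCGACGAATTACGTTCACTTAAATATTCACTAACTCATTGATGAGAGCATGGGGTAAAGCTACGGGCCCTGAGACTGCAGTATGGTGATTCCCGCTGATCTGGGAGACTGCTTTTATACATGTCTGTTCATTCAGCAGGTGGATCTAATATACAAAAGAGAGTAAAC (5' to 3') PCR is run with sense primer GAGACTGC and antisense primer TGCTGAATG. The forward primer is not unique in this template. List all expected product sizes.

144 bp, 67 bp, 34 bp

The forward primer GAGACTGC matches the top strand at positions 9–16, 86–93, 119–126.
The reverse primer's reverse complement is CATTCAGCA, matching at positions 144–152.
Each forward site pairs with the reverse site to give a product ending at position 152: sizes 144, 67, 34 bp.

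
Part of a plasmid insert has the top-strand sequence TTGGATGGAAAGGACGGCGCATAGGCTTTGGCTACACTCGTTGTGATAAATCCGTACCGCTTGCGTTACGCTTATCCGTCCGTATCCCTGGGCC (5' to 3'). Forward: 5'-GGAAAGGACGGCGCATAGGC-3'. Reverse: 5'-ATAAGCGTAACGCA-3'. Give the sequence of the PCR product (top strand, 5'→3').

Forward primer GGAAAGGACGGCGCATAGGC is found on the top strand at positions 7–26.
The reverse primer's reverse complement is TGCGTTACGCTTAT, which matches the template at positions 62–75.
The product is the template from position 7 through 75 (69 bp).

5'-GGAAAGGACGGCGCATAGGCTTTGGCTACACTCGTTGTGATAAATCCGTACCGCTTGCGTTACGCTTAT-3'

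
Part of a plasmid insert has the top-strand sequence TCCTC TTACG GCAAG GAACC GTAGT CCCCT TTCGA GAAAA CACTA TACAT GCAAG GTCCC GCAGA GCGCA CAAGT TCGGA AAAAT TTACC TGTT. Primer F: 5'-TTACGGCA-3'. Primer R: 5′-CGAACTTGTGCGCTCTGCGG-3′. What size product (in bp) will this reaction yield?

73 bp

Forward primer TTACGGCA is found on the top strand at positions 6–13.
The reverse primer's reverse complement is CCGCAGAGCGCACAAGTTCG, which matches the template at positions 59–78.
Product length = (reverse-primer end) − (forward-primer start) + 1 = 78 − 6 + 1 = 73 bp.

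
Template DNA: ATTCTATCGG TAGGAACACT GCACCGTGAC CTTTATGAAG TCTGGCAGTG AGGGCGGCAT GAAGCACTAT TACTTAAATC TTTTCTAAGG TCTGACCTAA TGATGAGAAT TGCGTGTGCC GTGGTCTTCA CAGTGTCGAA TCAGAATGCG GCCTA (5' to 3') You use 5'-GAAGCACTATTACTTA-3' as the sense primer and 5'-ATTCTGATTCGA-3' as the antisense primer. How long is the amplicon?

87 bp

Scanning the template, GAAGCACTATTACTTA occurs at positions 61–76; this primer anneals to the bottom strand there with its 3' end pointing downstream.
Taking the reverse complement of ATTCTGATTCGA gives TCGAATCAGAAT, found at positions 136–147 on the template; the primer anneals here to the top strand with its 3' end pointing upstream.
Product length = (reverse-primer end) − (forward-primer start) + 1 = 147 − 61 + 1 = 87 bp.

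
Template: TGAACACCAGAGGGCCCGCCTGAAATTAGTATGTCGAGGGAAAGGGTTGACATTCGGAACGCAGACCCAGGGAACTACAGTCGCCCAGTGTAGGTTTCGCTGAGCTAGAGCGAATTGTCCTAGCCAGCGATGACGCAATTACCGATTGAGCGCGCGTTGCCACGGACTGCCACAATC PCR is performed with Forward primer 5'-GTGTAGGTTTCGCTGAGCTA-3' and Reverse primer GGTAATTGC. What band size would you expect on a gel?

Scanning the template, GTGTAGGTTTCGCTGAGCTA occurs at positions 88–107; this primer anneals to the bottom strand there with its 3' end pointing downstream.
Taking the reverse complement of GGTAATTGC gives GCAATTACC, found at positions 135–143 on the template; the primer anneals here to the top strand with its 3' end pointing upstream.
Amplicon spans positions 88–143: 56 bp.

56 bp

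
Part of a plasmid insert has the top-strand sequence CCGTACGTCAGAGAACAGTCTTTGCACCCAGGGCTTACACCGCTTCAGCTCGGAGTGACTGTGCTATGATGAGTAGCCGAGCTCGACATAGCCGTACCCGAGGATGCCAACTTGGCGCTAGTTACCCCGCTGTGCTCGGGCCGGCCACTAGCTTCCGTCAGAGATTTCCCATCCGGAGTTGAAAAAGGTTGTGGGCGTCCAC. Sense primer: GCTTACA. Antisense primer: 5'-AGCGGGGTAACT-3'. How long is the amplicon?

99 bp

Scanning the template, GCTTACA occurs at positions 33–39; this primer anneals to the bottom strand there with its 3' end pointing downstream.
Reverse complement of the reverse primer: AGTTACCCCGCT. This occurs on the top strand at positions 120–131.
Product length = (reverse-primer end) − (forward-primer start) + 1 = 131 − 33 + 1 = 99 bp.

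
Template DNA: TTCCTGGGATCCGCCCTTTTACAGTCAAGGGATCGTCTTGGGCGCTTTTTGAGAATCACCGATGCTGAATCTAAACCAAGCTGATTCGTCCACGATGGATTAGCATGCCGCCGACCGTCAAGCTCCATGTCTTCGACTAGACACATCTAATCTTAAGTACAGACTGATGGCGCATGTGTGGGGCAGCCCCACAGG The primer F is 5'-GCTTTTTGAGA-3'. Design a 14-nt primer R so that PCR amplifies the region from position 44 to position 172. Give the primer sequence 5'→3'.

5'-CGCCATCAGTCTGT-3'

The product's 3' end on the top strand is position 172.
The reverse primer anneals to the top strand over positions 159–172, i.e. to ACAGACTGATGGCG.
Its sequence written 5'→3' is the reverse complement: CGCCATCAGTCTGT.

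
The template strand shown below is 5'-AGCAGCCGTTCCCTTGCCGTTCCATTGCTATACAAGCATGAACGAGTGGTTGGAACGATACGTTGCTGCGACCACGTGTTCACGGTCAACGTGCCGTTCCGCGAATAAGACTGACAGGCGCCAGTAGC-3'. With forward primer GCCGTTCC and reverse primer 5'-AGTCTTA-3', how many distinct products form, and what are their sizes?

Three products: 108 bp, 97 bp, 20 bp

The forward primer GCCGTTCC matches the top strand at positions 5–12, 16–23, 93–100.
The reverse primer's reverse complement is TAAGACT, matching at positions 106–112.
Each forward site pairs with the reverse site to give a product ending at position 112: sizes 108, 97, 20 bp.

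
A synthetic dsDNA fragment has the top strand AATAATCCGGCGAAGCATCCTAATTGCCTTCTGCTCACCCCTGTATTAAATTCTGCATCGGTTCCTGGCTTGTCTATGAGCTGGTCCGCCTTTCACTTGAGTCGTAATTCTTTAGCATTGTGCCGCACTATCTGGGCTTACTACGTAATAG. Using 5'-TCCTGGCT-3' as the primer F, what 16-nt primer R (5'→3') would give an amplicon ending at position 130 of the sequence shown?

The forward primer binds at positions 63–70; the product's 3' end on the top strand is position 130.
The reverse primer anneals to the top strand over positions 115–130, i.e. to GCATTGTGCCGCACTA.
Its sequence written 5'→3' is the reverse complement: TAGTGCGGCACAATGC.

5'-TAGTGCGGCACAATGC-3'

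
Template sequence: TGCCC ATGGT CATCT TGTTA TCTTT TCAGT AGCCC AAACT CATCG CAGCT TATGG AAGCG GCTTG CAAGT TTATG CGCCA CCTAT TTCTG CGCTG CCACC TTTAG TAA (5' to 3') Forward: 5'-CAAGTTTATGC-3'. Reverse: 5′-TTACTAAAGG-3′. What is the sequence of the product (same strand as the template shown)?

5'-CAAGTTTATGCGCCACCTATTTCTGCGCTGCCACCTTTAGTAA-3'

Scanning the template, CAAGTTTATGC occurs at positions 66–76; this primer anneals to the bottom strand there with its 3' end pointing downstream.
The reverse primer's reverse complement is CCTTTAGTAA, which matches the template at positions 99–108.
The product is the template from position 66 through 108 (43 bp).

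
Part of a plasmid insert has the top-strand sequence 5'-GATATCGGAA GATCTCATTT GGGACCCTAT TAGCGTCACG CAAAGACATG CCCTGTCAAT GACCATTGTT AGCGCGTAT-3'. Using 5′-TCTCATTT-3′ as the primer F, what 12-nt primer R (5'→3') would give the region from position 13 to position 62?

5'-TCATTGACAGGG-3'

The product's 3' end on the top strand is position 62.
The reverse primer anneals to the top strand over positions 51–62, i.e. to CCCTGTCAATGA.
Its sequence written 5'→3' is the reverse complement: TCATTGACAGGG.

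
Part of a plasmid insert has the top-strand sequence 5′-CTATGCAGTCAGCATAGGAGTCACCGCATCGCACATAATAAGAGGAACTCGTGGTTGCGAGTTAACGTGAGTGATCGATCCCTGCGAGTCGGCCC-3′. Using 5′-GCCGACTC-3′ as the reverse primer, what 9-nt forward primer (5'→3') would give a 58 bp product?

5'-TAATAAGAG-3'

The reverse primer's reverse complement GAGTCGGC matches the template at positions 86–93, so the product ends at position 93.
A 58 bp product then starts at position 93 − 58 + 1 = 36.
The forward primer is identical to the top strand there: TAATAAGAG.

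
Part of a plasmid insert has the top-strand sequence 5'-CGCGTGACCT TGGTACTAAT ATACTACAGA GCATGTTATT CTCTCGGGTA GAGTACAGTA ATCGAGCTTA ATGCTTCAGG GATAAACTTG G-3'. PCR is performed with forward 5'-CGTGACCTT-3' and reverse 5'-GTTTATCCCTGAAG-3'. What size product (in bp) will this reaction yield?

85 bp

The forward primer matches the template at positions 3–11.
The reverse primer's reverse complement is CTTCAGGGATAAAC, which matches the template at positions 74–87.
The product runs from position 3 to position 87, so its length is 87 − 3 + 1 = 85 bp.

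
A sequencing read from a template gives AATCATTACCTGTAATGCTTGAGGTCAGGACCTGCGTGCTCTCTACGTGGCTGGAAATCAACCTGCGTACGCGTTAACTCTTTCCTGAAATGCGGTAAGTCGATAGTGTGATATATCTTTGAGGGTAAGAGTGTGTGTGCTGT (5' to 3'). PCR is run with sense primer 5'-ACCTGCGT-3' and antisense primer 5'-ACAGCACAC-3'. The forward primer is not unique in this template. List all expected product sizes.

114 bp, 83 bp

The forward primer ACCTGCGT matches the top strand at positions 30–37, 61–68.
The reverse primer's reverse complement is GTGTGCTGT, matching at positions 135–143.
Each forward site pairs with the reverse site to give a product ending at position 143: sizes 114, 83 bp.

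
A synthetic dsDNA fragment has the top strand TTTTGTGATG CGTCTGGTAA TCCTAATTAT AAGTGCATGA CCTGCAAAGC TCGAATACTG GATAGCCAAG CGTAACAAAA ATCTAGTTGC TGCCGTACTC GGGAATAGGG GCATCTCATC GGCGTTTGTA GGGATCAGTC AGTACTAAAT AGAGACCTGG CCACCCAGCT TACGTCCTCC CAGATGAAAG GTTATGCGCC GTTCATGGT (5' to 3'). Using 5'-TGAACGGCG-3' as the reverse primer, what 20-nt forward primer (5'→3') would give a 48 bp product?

The reverse primer's reverse complement CGCCGTTCA matches the template at positions 197–205, so the product ends at position 205.
A 48 bp product then starts at position 205 − 48 + 1 = 158.
The forward primer is identical to the top strand there: TGGCCACCCAGCTTACGTCC.

5'-TGGCCACCCAGCTTACGTCC-3'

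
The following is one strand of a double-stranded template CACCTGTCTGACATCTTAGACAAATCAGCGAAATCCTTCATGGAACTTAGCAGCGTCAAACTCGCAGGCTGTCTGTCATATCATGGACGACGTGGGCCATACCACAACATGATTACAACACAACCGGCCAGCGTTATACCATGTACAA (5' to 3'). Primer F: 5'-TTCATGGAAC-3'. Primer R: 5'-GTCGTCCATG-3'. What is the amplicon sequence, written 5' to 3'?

5'-TTCATGGAACTTAGCAGCGTCAAACTCGCAGGCTGTCTGTCATATCATGGACGAC-3'

The forward primer matches the template at positions 37–46.
Reverse complement of the reverse primer: CATGGACGAC. This occurs on the top strand at positions 82–91.
The product is the template from position 37 through 91 (55 bp).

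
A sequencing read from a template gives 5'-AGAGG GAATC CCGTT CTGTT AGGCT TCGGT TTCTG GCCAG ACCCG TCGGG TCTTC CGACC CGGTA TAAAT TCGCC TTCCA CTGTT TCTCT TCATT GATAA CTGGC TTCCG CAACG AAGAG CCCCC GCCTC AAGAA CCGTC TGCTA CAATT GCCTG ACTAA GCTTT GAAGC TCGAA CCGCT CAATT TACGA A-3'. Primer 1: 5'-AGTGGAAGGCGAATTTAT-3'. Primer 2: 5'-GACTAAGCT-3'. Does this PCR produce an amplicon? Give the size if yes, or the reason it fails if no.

No product — the primers' 3' ends point away from each other.

Primer 1 (AGTGGAAGGCGAATTTAT) has reverse complement ATAAATTCGCCTTCCACT, which matches the top strand at positions 65–82; primer 1 anneals to the top strand there with its 3' end pointing upstream toward position 65.
Primer 2 (GACTAAGCT) matches the top strand directly at positions 155–163; it anneals to the bottom strand with its 3' end pointing downstream toward position 163.
The 3' ends diverge (primer 1 extends toward position 1, primer 2 toward position 191), so the primers never converge on a shared product.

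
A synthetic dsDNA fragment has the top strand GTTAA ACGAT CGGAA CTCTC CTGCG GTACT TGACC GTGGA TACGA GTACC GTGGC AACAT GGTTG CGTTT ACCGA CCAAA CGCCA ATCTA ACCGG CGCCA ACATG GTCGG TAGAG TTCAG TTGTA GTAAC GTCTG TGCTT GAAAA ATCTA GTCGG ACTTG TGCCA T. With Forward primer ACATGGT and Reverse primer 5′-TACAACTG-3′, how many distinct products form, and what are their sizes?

Two products: 69 bp, 25 bp

The forward primer ACATGGT matches the top strand at positions 57–63, 101–107.
The reverse primer's reverse complement is CAGTTGTA, matching at positions 118–125.
Each forward site pairs with the reverse site to give a product ending at position 125: sizes 69, 25 bp.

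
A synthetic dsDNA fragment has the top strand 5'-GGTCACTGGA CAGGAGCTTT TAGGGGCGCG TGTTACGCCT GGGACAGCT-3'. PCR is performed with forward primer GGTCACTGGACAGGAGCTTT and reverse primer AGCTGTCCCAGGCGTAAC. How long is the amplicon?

The forward primer matches the template at positions 1–20.
The reverse primer's reverse complement is GTTACGCCTGGGACAGCT, which matches the template at positions 32–49.
Product length = (reverse-primer end) − (forward-primer start) + 1 = 49 − 1 + 1 = 49 bp.

49 bp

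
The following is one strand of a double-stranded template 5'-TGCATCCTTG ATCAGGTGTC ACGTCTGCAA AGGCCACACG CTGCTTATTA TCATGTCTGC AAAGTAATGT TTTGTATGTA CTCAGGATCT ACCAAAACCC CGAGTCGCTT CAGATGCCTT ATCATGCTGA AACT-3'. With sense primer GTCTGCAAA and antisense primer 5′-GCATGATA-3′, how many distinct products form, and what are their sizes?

Two products: 105 bp, 73 bp

The forward primer GTCTGCAAA matches the top strand at positions 23–31, 55–63.
The reverse primer's reverse complement is TATCATGC, matching at positions 120–127.
Each forward site pairs with the reverse site to give a product ending at position 127: sizes 105, 73 bp.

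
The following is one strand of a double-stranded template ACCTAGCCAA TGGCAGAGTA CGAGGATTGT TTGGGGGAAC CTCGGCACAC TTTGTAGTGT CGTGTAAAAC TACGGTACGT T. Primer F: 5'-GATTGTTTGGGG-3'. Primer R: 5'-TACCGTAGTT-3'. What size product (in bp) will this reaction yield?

Forward primer GATTGTTTGGGG is found on the top strand at positions 25–36.
Taking the reverse complement of TACCGTAGTT gives AACTACGGTA, found at positions 68–77 on the template; the primer anneals here to the top strand with its 3' end pointing upstream.
Amplicon spans positions 25–77: 53 bp.

53 bp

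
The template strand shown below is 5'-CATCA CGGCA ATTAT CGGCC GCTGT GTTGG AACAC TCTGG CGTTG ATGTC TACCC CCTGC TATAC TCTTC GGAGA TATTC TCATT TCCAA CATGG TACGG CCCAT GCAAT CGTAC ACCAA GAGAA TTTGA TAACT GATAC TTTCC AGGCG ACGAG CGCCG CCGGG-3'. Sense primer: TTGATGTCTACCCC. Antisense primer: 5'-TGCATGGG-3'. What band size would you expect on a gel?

66 bp

The forward primer matches the template at positions 43–56.
Reverse complement of the reverse primer: CCCATGCA. This occurs on the top strand at positions 101–108.
The product runs from position 43 to position 108, so its length is 108 − 43 + 1 = 66 bp.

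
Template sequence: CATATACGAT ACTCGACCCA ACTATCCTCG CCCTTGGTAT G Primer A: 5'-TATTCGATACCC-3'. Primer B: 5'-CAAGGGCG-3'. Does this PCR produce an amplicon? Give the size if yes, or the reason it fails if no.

Primer A (TATTCGATACCC) does not match the top strand, and its reverse complement GGGTATCGAATA does not match either.
With no annealing site for primer A, no amplification occurs.

No product — primer A has no binding site in the template.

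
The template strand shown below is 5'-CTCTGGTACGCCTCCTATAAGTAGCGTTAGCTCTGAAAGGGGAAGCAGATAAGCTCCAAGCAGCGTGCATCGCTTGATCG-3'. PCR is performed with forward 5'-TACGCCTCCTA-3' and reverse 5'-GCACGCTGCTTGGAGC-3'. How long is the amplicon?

Scanning the template, TACGCCTCCTA occurs at positions 7–17; this primer anneals to the bottom strand there with its 3' end pointing downstream.
The reverse primer's reverse complement is GCTCCAAGCAGCGTGC, which matches the template at positions 53–68.
Amplicon spans positions 7–68: 62 bp.

62 bp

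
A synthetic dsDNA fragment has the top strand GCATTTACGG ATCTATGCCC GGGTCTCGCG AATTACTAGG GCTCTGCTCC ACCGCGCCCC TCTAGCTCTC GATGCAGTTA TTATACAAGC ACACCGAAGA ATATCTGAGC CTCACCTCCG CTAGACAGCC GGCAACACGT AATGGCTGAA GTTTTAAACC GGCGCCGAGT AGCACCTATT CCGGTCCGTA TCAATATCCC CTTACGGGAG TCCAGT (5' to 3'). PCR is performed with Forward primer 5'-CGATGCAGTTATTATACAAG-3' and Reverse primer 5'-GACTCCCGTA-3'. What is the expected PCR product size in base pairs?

143 bp

Scanning the template, CGATGCAGTTATTATACAAG occurs at positions 70–89; this primer anneals to the bottom strand there with its 3' end pointing downstream.
Taking the reverse complement of GACTCCCGTA gives TACGGGAGTC, found at positions 203–212 on the template; the primer anneals here to the top strand with its 3' end pointing upstream.
Product length = (reverse-primer end) − (forward-primer start) + 1 = 212 − 70 + 1 = 143 bp.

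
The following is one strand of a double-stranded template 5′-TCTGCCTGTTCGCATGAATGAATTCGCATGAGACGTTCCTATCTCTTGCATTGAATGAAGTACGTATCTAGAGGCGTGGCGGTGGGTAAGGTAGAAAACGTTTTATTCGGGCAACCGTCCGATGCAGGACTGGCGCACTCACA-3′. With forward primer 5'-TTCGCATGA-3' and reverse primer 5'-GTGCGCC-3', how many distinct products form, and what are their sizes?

Two products: 130 bp, 116 bp

The forward primer TTCGCATGA matches the top strand at positions 9–17, 23–31.
The reverse primer's reverse complement is GGCGCAC, matching at positions 132–138.
Each forward site pairs with the reverse site to give a product ending at position 138: sizes 130, 116 bp.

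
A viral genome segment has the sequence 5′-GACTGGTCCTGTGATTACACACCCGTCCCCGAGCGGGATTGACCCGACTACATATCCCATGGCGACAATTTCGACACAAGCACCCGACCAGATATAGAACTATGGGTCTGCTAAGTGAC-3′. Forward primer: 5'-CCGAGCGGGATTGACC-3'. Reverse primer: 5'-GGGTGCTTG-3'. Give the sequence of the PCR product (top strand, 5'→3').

5'-CCGAGCGGGATTGACCCGACTACATATCCCATGGCGACAATTTCGACACAAGCACCC-3'

Forward primer CCGAGCGGGATTGACC is found on the top strand at positions 29–44.
The reverse primer's reverse complement is CAAGCACCC, which matches the template at positions 77–85.
The product is the template from position 29 through 85 (57 bp).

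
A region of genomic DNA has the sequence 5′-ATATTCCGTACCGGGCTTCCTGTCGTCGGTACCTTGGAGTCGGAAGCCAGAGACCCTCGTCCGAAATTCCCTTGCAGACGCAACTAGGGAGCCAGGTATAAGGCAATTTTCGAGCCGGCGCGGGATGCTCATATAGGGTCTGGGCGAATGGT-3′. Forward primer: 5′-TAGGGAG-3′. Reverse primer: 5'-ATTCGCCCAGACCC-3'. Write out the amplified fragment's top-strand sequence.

Forward primer TAGGGAG is found on the top strand at positions 85–91.
The reverse primer's reverse complement is GGGTCTGGGCGAAT, which matches the template at positions 136–149.
The product is the template from position 85 through 149 (65 bp).

5'-TAGGGAGCCAGGTATAAGGCAATTTTCGAGCCGGCGCGGGATGCTCATATAGGGTCTGGGCGAAT-3'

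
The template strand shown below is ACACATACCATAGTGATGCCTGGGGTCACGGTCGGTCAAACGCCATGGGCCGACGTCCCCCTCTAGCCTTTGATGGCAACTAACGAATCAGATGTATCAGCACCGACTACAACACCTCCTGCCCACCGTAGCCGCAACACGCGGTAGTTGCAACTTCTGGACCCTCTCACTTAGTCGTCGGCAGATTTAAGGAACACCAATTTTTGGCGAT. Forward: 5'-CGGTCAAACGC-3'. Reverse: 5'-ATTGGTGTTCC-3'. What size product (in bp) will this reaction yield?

169 bp

Scanning the template, CGGTCAAACGC occurs at positions 33–43; this primer anneals to the bottom strand there with its 3' end pointing downstream.
The reverse primer's reverse complement is GGAACACCAAT, which matches the template at positions 191–201.
Amplicon spans positions 33–201: 169 bp.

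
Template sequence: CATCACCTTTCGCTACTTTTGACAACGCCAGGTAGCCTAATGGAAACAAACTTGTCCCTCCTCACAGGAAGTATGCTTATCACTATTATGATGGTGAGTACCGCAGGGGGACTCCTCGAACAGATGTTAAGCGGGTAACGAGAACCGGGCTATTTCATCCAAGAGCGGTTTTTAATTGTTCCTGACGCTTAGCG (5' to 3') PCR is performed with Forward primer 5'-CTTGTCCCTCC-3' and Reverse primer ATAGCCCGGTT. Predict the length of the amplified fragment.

103 bp

Scanning the template, CTTGTCCCTCC occurs at positions 51–61; this primer anneals to the bottom strand there with its 3' end pointing downstream.
Taking the reverse complement of ATAGCCCGGTT gives AACCGGGCTAT, found at positions 143–153 on the template; the primer anneals here to the top strand with its 3' end pointing upstream.
The product runs from position 51 to position 153, so its length is 153 − 51 + 1 = 103 bp.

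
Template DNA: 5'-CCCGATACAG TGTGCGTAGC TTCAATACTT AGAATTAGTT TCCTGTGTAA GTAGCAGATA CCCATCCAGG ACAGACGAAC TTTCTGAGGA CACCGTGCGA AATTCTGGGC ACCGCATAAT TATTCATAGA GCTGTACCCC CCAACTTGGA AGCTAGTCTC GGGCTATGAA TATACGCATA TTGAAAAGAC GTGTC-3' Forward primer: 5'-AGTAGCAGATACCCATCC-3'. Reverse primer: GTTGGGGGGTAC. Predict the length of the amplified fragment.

The forward primer matches the template at positions 50–67.
Taking the reverse complement of GTTGGGGGGTAC gives GTACCCCCCAAC, found at positions 134–145 on the template; the primer anneals here to the top strand with its 3' end pointing upstream.
The product runs from position 50 to position 145, so its length is 145 − 50 + 1 = 96 bp.

96 bp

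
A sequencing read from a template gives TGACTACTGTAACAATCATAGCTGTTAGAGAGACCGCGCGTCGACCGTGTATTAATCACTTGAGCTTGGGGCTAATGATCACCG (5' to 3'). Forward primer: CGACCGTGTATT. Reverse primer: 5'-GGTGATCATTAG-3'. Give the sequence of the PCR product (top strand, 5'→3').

5'-CGACCGTGTATTAATCACTTGAGCTTGGGGCTAATGATCACC-3'

Forward primer CGACCGTGTATT is found on the top strand at positions 42–53.
Taking the reverse complement of GGTGATCATTAG gives CTAATGATCACC, found at positions 72–83 on the template; the primer anneals here to the top strand with its 3' end pointing upstream.
The product is the template from position 42 through 83 (42 bp).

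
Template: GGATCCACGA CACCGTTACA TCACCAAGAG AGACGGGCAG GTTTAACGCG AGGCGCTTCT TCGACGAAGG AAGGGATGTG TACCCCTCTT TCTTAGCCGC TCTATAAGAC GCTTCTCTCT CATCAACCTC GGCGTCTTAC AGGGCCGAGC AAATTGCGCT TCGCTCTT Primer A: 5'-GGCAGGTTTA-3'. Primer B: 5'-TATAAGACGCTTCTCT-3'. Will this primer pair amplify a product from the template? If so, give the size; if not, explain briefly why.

Primer A (GGCAGGTTTA) matches the top strand at positions 36–45 (3' end points downstream).
Primer B (TATAAGACGCTTCTCT) also matches the top strand directly, at positions 103–118 — its reverse complement AGAGAAGCGTCTTATA is not present.
Both primers anneal to the bottom strand with 3' ends pointing the same way, so neither can prime synthesis back toward the other.

No product — both primers anneal to the same strand and extend in the same direction.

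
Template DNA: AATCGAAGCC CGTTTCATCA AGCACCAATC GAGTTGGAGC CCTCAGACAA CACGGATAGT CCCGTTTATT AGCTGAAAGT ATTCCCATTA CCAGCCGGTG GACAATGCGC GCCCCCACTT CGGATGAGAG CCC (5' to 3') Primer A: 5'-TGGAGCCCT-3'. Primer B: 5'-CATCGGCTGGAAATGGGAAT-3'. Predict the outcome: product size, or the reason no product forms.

Primer B (CATCGGCTGGAAATGGGAAT) does not match the top strand, and its reverse complement ATTCCCATTTCCAGCCGATG does not match either.
With no annealing site for primer B, no amplification occurs.

No product — primer B has no binding site in the template.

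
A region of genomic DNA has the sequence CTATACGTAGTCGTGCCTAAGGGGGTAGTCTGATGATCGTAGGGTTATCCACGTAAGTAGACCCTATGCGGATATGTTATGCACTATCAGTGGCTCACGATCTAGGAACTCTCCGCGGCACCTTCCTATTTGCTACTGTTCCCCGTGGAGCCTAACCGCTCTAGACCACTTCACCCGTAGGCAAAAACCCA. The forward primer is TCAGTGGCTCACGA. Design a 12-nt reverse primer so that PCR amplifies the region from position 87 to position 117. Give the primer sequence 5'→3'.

The product's 3' end on the top strand is position 117.
The reverse primer anneals to the top strand over positions 106–117, i.e. to GAACTCTCCGCG.
Its sequence written 5'→3' is the reverse complement: CGCGGAGAGTTC.

5'-CGCGGAGAGTTC-3'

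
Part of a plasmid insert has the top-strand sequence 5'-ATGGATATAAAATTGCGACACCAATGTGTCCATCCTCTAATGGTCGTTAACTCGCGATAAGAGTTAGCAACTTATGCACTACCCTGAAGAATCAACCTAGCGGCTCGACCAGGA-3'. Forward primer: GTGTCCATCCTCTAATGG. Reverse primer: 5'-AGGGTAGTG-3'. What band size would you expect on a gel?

60 bp

The forward primer matches the template at positions 26–43.
Taking the reverse complement of AGGGTAGTG gives CACTACCCT, found at positions 77–85 on the template; the primer anneals here to the top strand with its 3' end pointing upstream.
Product length = (reverse-primer end) − (forward-primer start) + 1 = 85 − 26 + 1 = 60 bp.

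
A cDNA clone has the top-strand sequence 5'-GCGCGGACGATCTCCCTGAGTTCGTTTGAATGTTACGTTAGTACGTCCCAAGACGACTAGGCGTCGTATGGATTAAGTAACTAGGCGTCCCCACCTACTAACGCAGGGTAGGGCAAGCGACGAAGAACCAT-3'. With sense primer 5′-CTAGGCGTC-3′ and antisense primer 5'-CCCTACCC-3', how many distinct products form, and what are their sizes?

The forward primer CTAGGCGTC matches the top strand at positions 57–65, 81–89.
The reverse primer's reverse complement is GGGTAGGG, matching at positions 106–113.
Each forward site pairs with the reverse site to give a product ending at position 113: sizes 57, 33 bp.

Two products: 57 bp, 33 bp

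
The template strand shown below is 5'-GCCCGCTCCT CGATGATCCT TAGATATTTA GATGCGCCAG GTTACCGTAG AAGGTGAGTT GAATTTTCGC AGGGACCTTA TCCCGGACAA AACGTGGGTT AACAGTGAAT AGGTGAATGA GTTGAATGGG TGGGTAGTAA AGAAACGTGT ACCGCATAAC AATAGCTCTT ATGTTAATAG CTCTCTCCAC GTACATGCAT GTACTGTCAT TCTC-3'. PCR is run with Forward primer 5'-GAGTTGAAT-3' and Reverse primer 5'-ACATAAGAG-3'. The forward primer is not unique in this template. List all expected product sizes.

The forward primer GAGTTGAAT matches the top strand at positions 56–64, 119–127.
The reverse primer's reverse complement is CTCTTATGT, matching at positions 166–174.
Each forward site pairs with the reverse site to give a product ending at position 174: sizes 119, 56 bp.

119 bp, 56 bp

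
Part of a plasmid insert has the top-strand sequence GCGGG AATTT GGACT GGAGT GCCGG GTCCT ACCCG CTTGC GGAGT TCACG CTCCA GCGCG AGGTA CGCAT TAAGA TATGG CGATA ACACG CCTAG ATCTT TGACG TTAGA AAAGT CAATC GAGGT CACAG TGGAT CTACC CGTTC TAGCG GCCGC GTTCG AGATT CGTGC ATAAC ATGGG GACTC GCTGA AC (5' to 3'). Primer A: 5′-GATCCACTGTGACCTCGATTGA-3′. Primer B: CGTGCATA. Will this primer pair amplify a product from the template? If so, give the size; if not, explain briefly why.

No product — the primers' 3' ends point away from each other.

Primer A (GATCCACTGTGACCTCGATTGA) has reverse complement TCAATCGAGGTCACAGTGGATC, which matches the top strand at positions 115–136; primer A anneals to the top strand there with its 3' end pointing upstream toward position 115.
Primer B (CGTGCATA) matches the top strand directly at positions 166–173; it anneals to the bottom strand with its 3' end pointing downstream toward position 173.
The 3' ends diverge (primer A extends toward position 1, primer B toward position 192), so the primers never converge on a shared product.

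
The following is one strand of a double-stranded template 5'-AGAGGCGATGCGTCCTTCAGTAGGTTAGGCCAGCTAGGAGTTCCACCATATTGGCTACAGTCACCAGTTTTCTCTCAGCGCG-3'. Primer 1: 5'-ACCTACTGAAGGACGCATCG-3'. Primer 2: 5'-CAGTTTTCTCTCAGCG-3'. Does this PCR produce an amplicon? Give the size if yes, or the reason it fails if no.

Primer 1 (ACCTACTGAAGGACGCATCG) has reverse complement CGATGCGTCCTTCAGTAGGT, which matches the top strand at positions 6–25; primer 1 anneals to the top strand there with its 3' end pointing upstream toward position 6.
Primer 2 (CAGTTTTCTCTCAGCG) matches the top strand directly at positions 65–80; it anneals to the bottom strand with its 3' end pointing downstream toward position 80.
The 3' ends diverge (primer 1 extends toward position 1, primer 2 toward position 82), so the primers never converge on a shared product.

No product — the primers' 3' ends point away from each other.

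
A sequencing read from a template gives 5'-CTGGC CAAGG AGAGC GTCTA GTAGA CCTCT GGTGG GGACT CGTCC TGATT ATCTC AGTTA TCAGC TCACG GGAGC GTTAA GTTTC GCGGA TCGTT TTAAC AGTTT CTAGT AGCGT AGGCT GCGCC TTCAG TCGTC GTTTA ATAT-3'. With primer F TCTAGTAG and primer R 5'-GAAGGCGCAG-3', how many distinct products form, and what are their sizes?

Two products: 112 bp, 24 bp

The forward primer TCTAGTAG matches the top strand at positions 17–24, 105–112.
The reverse primer's reverse complement is CTGCGCCTTC, matching at positions 119–128.
Each forward site pairs with the reverse site to give a product ending at position 128: sizes 112, 24 bp.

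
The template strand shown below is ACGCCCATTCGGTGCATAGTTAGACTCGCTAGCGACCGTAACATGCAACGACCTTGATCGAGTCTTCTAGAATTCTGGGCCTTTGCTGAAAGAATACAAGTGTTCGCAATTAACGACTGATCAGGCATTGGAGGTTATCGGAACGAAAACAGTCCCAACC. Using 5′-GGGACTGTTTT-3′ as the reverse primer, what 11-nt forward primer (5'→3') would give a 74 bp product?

5'-TTGCTGAAAGA-3'

The reverse primer's reverse complement AAAACAGTCCC matches the template at positions 146–156, so the product ends at position 156.
A 74 bp product then starts at position 156 − 74 + 1 = 83.
The forward primer is identical to the top strand there: TTGCTGAAAGA.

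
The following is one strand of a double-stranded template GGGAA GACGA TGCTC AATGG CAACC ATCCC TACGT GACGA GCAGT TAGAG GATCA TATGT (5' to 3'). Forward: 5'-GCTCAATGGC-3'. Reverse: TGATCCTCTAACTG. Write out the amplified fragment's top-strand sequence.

5'-GCTCAATGGCAACCATCCCTACGTGACGAGCAGTTAGAGGATCA-3'

Scanning the template, GCTCAATGGC occurs at positions 12–21; this primer anneals to the bottom strand there with its 3' end pointing downstream.
Reverse complement of the reverse primer: CAGTTAGAGGATCA. This occurs on the top strand at positions 42–55.
The product is the template from position 12 through 55 (44 bp).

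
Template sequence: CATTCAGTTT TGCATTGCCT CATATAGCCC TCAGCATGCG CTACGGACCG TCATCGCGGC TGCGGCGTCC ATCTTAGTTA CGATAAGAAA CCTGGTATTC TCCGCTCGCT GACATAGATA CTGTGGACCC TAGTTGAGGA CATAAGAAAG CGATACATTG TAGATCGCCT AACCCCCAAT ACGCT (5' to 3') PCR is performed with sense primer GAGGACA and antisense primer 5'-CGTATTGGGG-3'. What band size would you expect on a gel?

48 bp

Scanning the template, GAGGACA occurs at positions 136–142; this primer anneals to the bottom strand there with its 3' end pointing downstream.
Reverse complement of the reverse primer: CCCCAATACG. This occurs on the top strand at positions 174–183.
The product runs from position 136 to position 183, so its length is 183 − 136 + 1 = 48 bp.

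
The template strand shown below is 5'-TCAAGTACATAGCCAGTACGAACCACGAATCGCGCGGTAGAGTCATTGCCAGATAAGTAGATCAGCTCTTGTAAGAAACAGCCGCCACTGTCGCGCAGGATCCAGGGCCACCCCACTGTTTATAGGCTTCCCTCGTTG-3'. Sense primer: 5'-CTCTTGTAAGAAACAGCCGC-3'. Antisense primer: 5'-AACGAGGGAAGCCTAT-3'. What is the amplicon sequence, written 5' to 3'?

5'-CTCTTGTAAGAAACAGCCGCCACTGTCGCGCAGGATCCAGGGCCACCCCACTGTTTATAGGCTTCCCTCGTT-3'

The forward primer matches the template at positions 66–85.
Taking the reverse complement of AACGAGGGAAGCCTAT gives ATAGGCTTCCCTCGTT, found at positions 122–137 on the template; the primer anneals here to the top strand with its 3' end pointing upstream.
The product is the template from position 66 through 137 (72 bp).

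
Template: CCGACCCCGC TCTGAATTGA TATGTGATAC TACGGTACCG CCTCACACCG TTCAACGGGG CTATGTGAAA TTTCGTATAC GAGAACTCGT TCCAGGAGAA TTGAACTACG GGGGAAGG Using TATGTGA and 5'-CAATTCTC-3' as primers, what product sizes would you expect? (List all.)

The forward primer TATGTGA matches the top strand at positions 21–27, 62–68.
The reverse primer's reverse complement is GAGAATTG, matching at positions 96–103.
Each forward site pairs with the reverse site to give a product ending at position 103: sizes 83, 42 bp.

83 bp, 42 bp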